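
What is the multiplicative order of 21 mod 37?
18

37 is prime, so ord(21) divides φ(37) = 36.
Divisors of 36: 1, 2, 3, 4, 6, 9, 12, 18, 36.
Repeated squaring: 21^1 ≡ 21, 21^2 ≡ 34, 21^4 ≡ 9, 21^8 ≡ 7, 21^16 ≡ 12, 21^32 ≡ 33 (mod 37).
Test 21^d mod 37 for each divisor d in increasing order:
21^1 ≡ 21
21^2 ≡ 34
21^3 = 21^2·21^1 ≡ 11
21^4 ≡ 9
21^6 = 21^4·21^2 ≡ 10
21^9 = 21^8·21^1 ≡ 36
21^12 = 21^8·21^4 ≡ 26
21^18 = 21^16·21^2 ≡ 1  ← first divisor giving 1
The order is 18.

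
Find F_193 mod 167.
125

Matrix identity: Q^n = [[F_(n+1), F_n], [F_n, F_(n-1)]] with Q = [[1,1],[1,0]].
n = 193 = 11000001₂. Square-and-multiply, entries mod 167:
Q^1 = [[1,1],[1,0]]
Q^3 = (Q^1)²·Q = [[3,2],[2,1]]
Q^6 = (Q^3)² = [[13,8],[8,5]]
Q^12 = (Q^6)² = [[66,144],[144,89]]
Q^24 = (Q^12)² = [[42,109],[109,100]]
Q^48 = (Q^24)² = [[118,114],[114,4]]
Q^96 = (Q^48)² = [[33,47],[47,153]]
Q^193 = (Q^96)²·Q = [[16,125],[125,58]]
F_193 mod 167 = Q^193[0][1] = 125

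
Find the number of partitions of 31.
6842

p(n) counts ways to write n as a sum of positive integers (order ignored).
Euler's pentagonal recurrence: p(k) = p(k-1) + p(k-2) - p(k-5) - p(k-7) + p(k-12) + p(k-15) - ... (offsets j(3j∓1)/2, signs ++--, p(0)=1, p(<0)=0).
DP table for k = 0..30: p(0)=1, p(1)=1, p(2)=2, p(3)=3, p(4)=5, p(5)=7, p(6)=11, p(7)=15, p(8)=22, p(9)=30, p(10)=42, p(11)=56, p(12)=77, p(13)=101, p(14)=135, p(15)=176, p(16)=231, p(17)=297, p(18)=385, p(19)=490, p(20)=627, p(21)=792, p(22)=1002, p(23)=1255, p(24)=1575, p(25)=1958, p(26)=2436, p(27)=3010, p(28)=3718, p(29)=4565, p(30)=5604.
Final step: p(31) = p(30) + p(29) - p(26) - p(24) + p(19) + p(16) - p(9) - p(5)
= 5604 + 4565 - 2436 - 1575 + 490 + 231 - 30 - 7
= 6842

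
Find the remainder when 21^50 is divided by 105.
21

Repeated squaring. Binary of 50 = 110010.
21^1 ≡ 21 (mod 105); 21^2 ≡ 21 (mod 105); 21^4 ≡ 21 (mod 105); 21^8 ≡ 21 (mod 105); 21^16 ≡ 21 (mod 105); 21^32 ≡ 21 (mod 105)
21^50 = 21^2 × 21^16 × 21^32 ≡ 21 (mod 105)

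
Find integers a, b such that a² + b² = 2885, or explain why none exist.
22² + 49² (a=22, b=49)

Factorization: 2885 = 5 × 577
By Fermat: n is sum of two squares iff every prime p ≡ 3 (mod 4) appears to even power.
All primes ≡ 3 (mod 4) appear to even power.
Search a = 0, 1, 2, … for 2885 - a² a perfect square: first hit at a = 22: 2885 - 484 = 2401 = 49².
2885 = 22² + 49² = 484 + 2401 ✓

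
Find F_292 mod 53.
44

Matrix identity: Q^n = [[F_(n+1), F_n], [F_n, F_(n-1)]] with Q = [[1,1],[1,0]].
n = 292 = 100100100₂. Square-and-multiply, entries mod 53:
Q^1 = [[1,1],[1,0]]
Q^2 = (Q^1)² = [[2,1],[1,1]]
Q^4 = (Q^2)² = [[5,3],[3,2]]
Q^9 = (Q^4)²·Q = [[2,34],[34,21]]
Q^18 = (Q^9)² = [[47,40],[40,7]]
Q^36 = (Q^18)² = [[46,40],[40,6]]
Q^73 = (Q^36)²·Q = [[19,6],[6,13]]
Q^146 = (Q^73)² = [[26,33],[33,46]]
Q^292 = (Q^146)² = [[16,44],[44,25]]
F_292 mod 53 = Q^292[0][1] = 44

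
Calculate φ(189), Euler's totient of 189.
108

189 = 3^3 × 7
φ(n) = n × ∏(1 - 1/p) for each prime p dividing n
φ(189) = 189 × (1 - 1/3) × (1 - 1/7) = 108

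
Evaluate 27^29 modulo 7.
6

Repeated squaring. Binary of 29 = 11101.
27^1 ≡ 6 (mod 7); 27^2 ≡ 1 (mod 7); 27^4 ≡ 1 (mod 7); 27^8 ≡ 1 (mod 7); 27^16 ≡ 1 (mod 7)
27^29 = 27^1 × 27^4 × 27^8 × 27^16 ≡ 6 (mod 7)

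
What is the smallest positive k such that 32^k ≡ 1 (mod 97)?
48

97 is prime, so ord(32) divides φ(97) = 96.
Divisors of 96: 1, 2, 3, 4, 6, 8, 12, 16, 24, 32, 48, 96.
Repeated squaring: 32^1 ≡ 32, 32^2 ≡ 54, 32^4 ≡ 6, 32^8 ≡ 36, 32^16 ≡ 35, 32^32 ≡ 61, 32^64 ≡ 35 (mod 97).
Test 32^d mod 97 for each divisor d in increasing order:
32^1 ≡ 32
32^2 ≡ 54
32^3 = 32^2·32^1 ≡ 79
32^4 ≡ 6
32^6 = 32^4·32^2 ≡ 33
32^8 ≡ 36
32^12 = 32^8·32^4 ≡ 22
32^16 ≡ 35
32^24 = 32^16·32^8 ≡ 96
32^32 ≡ 61
32^48 = 32^32·32^16 ≡ 1  ← first divisor giving 1
The order is 48.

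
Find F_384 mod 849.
438

Matrix identity: Q^n = [[F_(n+1), F_n], [F_n, F_(n-1)]] with Q = [[1,1],[1,0]].
n = 384 = 110000000₂. Square-and-multiply, entries mod 849:
Q^1 = [[1,1],[1,0]]
Q^3 = (Q^1)²·Q = [[3,2],[2,1]]
Q^6 = (Q^3)² = [[13,8],[8,5]]
Q^12 = (Q^6)² = [[233,144],[144,89]]
Q^24 = (Q^12)² = [[313,522],[522,640]]
Q^48 = (Q^24)² = [[289,801],[801,337]]
Q^96 = (Q^48)² = [[76,516],[516,409]]
Q^192 = (Q^96)² = [[352,654],[654,547]]
Q^384 = (Q^192)² = [[619,438],[438,181]]
F_384 mod 849 = Q^384[0][1] = 438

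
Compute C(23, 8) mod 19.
0

Using Lucas' theorem:
Write n=23 and k=8 in base 19:
n in base 19: [1, 4]
k in base 19: [0, 8]
C(23,8) mod 19 = ∏ C(n_i, k_i) mod 19
Digit binomials (mod 19): C(1,0) = 1; C(4,8) = 0 (k_i > n_i)
Product: 1 × 0 = 0 ≡ 0 (mod 19)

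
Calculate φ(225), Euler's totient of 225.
120

225 = 3^2 × 5^2
φ(n) = n × ∏(1 - 1/p) for each prime p dividing n
φ(225) = 225 × (1 - 1/3) × (1 - 1/5) = 120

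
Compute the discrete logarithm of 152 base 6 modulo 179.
123

Baby-step giant-step with step n = ⌈√179⌉ = 14.
Baby steps 6^j mod 179 (j:value) for j=0..13: 0:1, 1:6, 2:36, 3:37, 4:43, 5:79, 6:116, 7:159, 8:59, 9:175, 10:155, 11:35, 12:31, 13:7.
Giant-step multiplier: 6^(-14) ≡ 6^(178-14) = 6^164 ≡ 81 (mod 179).
Giant steps γ_i = 152·81^i mod 179: γ_0=152, γ_1=140, γ_2=63, γ_3=91, γ_4=32, γ_5=86, γ_6=164, γ_7=38, γ_8=35 (in table at j=11).
x = i·n + j = 8·14 + 11 = 123.
Check: 6^123 ≡ 152 (mod 179).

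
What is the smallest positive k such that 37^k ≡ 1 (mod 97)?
96

97 is prime, so ord(37) divides φ(97) = 96.
Divisors of 96: 1, 2, 3, 4, 6, 8, 12, 16, 24, 32, 48, 96.
Repeated squaring: 37^1 ≡ 37, 37^2 ≡ 11, 37^4 ≡ 24, 37^8 ≡ 91, 37^16 ≡ 36, 37^32 ≡ 35, 37^64 ≡ 61 (mod 97).
Test 37^d mod 97 for each divisor d in increasing order:
37^1 ≡ 37
37^2 ≡ 11
37^3 = 37^2·37^1 ≡ 19
37^4 ≡ 24
37^6 = 37^4·37^2 ≡ 70
37^8 ≡ 91
37^12 = 37^8·37^4 ≡ 50
37^16 ≡ 36
37^24 = 37^16·37^8 ≡ 75
37^32 ≡ 35
37^48 = 37^32·37^16 ≡ 96
37^96 = 37^64·37^32 ≡ 1  ← first divisor giving 1
The order is 96.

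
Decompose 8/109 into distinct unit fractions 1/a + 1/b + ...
1/14 + 1/509 + 1/776734

Greedy algorithm:
8/109: ceiling(109/8) = 14, use 1/14
3/1526: ceiling(1526/3) = 509, use 1/509
1/776734: ceiling(776734/1) = 776734, use 1/776734
Result: 8/109 = 1/14 + 1/509 + 1/776734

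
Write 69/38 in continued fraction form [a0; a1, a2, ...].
[1; 1, 4, 2, 3]

Euclidean algorithm steps:
69 = 1 × 38 + 31
38 = 1 × 31 + 7
31 = 4 × 7 + 3
7 = 2 × 3 + 1
3 = 3 × 1 + 0
Continued fraction: [1; 1, 4, 2, 3]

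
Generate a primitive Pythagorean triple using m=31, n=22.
(477, 1364, 1445)

Euclid's formula: a = m² - n², b = 2mn, c = m² + n²
m = 31, n = 22
a = 31² - 22² = 961 - 484 = 477
b = 2 × 31 × 22 = 1364
c = 31² + 22² = 961 + 484 = 1445
Verification: 477² + 1364² = 227529 + 1860496 = 2088025 = 1445² ✓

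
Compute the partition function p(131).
5964539504

p(n) counts ways to write n as a sum of positive integers (order ignored).
Euler's pentagonal recurrence: p(k) = p(k-1) + p(k-2) - p(k-5) - p(k-7) + p(k-12) + p(k-15) - ... (offsets j(3j∓1)/2, signs ++--, p(0)=1, p(<0)=0).
DP table for k = 0..130: p(0)=1, p(1)=1, p(2)=2, p(3)=3, p(4)=5, p(5)=7, p(6)=11, p(7)=15, p(8)=22, p(9)=30, p(10)=42, p(11)=56, p(12)=77, p(13)=101, p(14)=135, p(15)=176, p(16)=231, p(17)=297, p(18)=385, p(19)=490, p(20)=627, p(21)=792, p(22)=1002, p(23)=1255, p(24)=1575, p(25)=1958, p(26)=2436, p(27)=3010, p(28)=3718, p(29)=4565, p(30)=5604, p(31)=6842, p(32)=8349, p(33)=10143, p(34)=12310, p(35)=14883, p(36)=17977, p(37)=21637, p(38)=26015, p(39)=31185, p(40)=37338, p(41)=44583, p(42)=53174, p(43)=63261, p(44)=75175, p(45)=89134, p(46)=105558, p(47)=124754, p(48)=147273, p(49)=173525, p(50)=204226, p(51)=239943, p(52)=281589, p(53)=329931, p(54)=386155, p(55)=451276, p(56)=526823, p(57)=614154, p(58)=715220, p(59)=831820, p(60)=966467, p(61)=1121505, p(62)=1300156, p(63)=1505499, p(64)=1741630, p(65)=2012558, p(66)=2323520, p(67)=2679689, p(68)=3087735, p(69)=3554345, p(70)=4087968, p(71)=4697205, p(72)=5392783, p(73)=6185689, p(74)=7089500, p(75)=8118264, p(76)=9289091, p(77)=10619863, p(78)=12132164, p(79)=13848650, p(80)=15796476, p(81)=18004327, p(82)=20506255, p(83)=23338469, p(84)=26543660, p(85)=30167357, p(86)=34262962, p(87)=38887673, p(88)=44108109, p(89)=49995925, p(90)=56634173, p(91)=64112359, p(92)=72533807, p(93)=82010177, p(94)=92669720, p(95)=104651419, p(96)=118114304, p(97)=133230930, p(98)=150198136, p(99)=169229875, p(100)=190569292, p(101)=214481126, p(102)=241265379, p(103)=271248950, p(104)=304801365, p(105)=342325709, p(106)=384276336, p(107)=431149389, p(108)=483502844, p(109)=541946240, p(110)=607163746, p(111)=679903203, p(112)=761002156, p(113)=851376628, p(114)=952050665, p(115)=1064144451, p(116)=1188908248, p(117)=1327710076, p(118)=1482074143, p(119)=1653668665, p(120)=1844349560, p(121)=2056148051, p(122)=2291320912, p(123)=2552338241, p(124)=2841940500, p(125)=3163127352, p(126)=3519222692, p(127)=3913864295, p(128)=4351078600, p(129)=4835271870, p(130)=5371315400.
Final step: p(131) = p(130) + p(129) - p(126) - p(124) + p(119) + p(116) - p(109) - p(105) + p(96) + p(91) - p(80) - p(74) + p(61) + p(54) - p(39) - p(31) + p(14) + p(5)
= 5371315400 + 4835271870 - 3519222692 - 2841940500 + 1653668665 + 1188908248 - 541946240 - 342325709 + 118114304 + 64112359 - 15796476 - 7089500 + 1121505 + 386155 - 31185 - 6842 + 135 + 7
= 5964539504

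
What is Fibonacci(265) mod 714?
97

Matrix identity: Q^n = [[F_(n+1), F_n], [F_n, F_(n-1)]] with Q = [[1,1],[1,0]].
n = 265 = 100001001₂. Square-and-multiply, entries mod 714:
Q^1 = [[1,1],[1,0]]
Q^2 = (Q^1)² = [[2,1],[1,1]]
Q^4 = (Q^2)² = [[5,3],[3,2]]
Q^8 = (Q^4)² = [[34,21],[21,13]]
Q^16 = (Q^8)² = [[169,273],[273,610]]
Q^33 = (Q^16)²·Q = [[169,274],[274,609]]
Q^66 = (Q^33)² = [[107,400],[400,421]]
Q^132 = (Q^66)² = [[89,570],[570,233]]
Q^265 = (Q^132)²·Q = [[139,97],[97,42]]
F_265 mod 714 = Q^265[0][1] = 97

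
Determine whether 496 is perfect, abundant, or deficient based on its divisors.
perfect

Proper divisors of 496: sum = 1 + 2 + 4 + 8 + 16 + 31 + 62 + 124 + 248 = 496
Since 496 = 496, 496 is perfect.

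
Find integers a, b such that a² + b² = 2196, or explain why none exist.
30² + 36² (a=30, b=36)

Factorization: 2196 = 2^2 × 3^2 × 61
By Fermat: n is sum of two squares iff every prime p ≡ 3 (mod 4) appears to even power.
All primes ≡ 3 (mod 4) appear to even power.
Search a = 0, 1, 2, … for 2196 - a² a perfect square: first hit at a = 30: 2196 - 900 = 1296 = 36².
2196 = 30² + 36² = 900 + 1296 ✓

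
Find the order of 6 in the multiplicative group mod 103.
102

103 is prime, so ord(6) divides φ(103) = 102.
Divisors of 102: 1, 2, 3, 6, 17, 34, 51, 102.
Repeated squaring: 6^1 ≡ 6, 6^2 ≡ 36, 6^4 ≡ 60, 6^8 ≡ 98, 6^16 ≡ 25, 6^32 ≡ 7, 6^64 ≡ 49 (mod 103).
Test 6^d mod 103 for each divisor d in increasing order:
6^1 ≡ 6
6^2 ≡ 36
6^3 = 6^2·6^1 ≡ 10
6^6 = 6^4·6^2 ≡ 100
6^17 = 6^16·6^1 ≡ 47
6^34 = 6^32·6^2 ≡ 46
6^51 = 6^32·6^16·6^2·6^1 ≡ 102
6^102 = 6^64·6^32·6^4·6^2 ≡ 1  ← first divisor giving 1
The order is 102.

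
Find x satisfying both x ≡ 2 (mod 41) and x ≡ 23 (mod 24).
863

Using Chinese Remainder Theorem:
M = 41 × 24 = 984
M1 = 24, M2 = 41
y1 = 24^(-1) mod 41 = 12
y2 = 41^(-1) mod 24 = 17
x = (2×24×12 + 23×41×17) mod 984 = 863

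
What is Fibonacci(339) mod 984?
122

Matrix identity: Q^n = [[F_(n+1), F_n], [F_n, F_(n-1)]] with Q = [[1,1],[1,0]].
n = 339 = 101010011₂. Square-and-multiply, entries mod 984:
Q^1 = [[1,1],[1,0]]
Q^2 = (Q^1)² = [[2,1],[1,1]]
Q^5 = (Q^2)²·Q = [[8,5],[5,3]]
Q^10 = (Q^5)² = [[89,55],[55,34]]
Q^21 = (Q^10)²·Q = [[983,122],[122,861]]
Q^42 = (Q^21)² = [[125,616],[616,493]]
Q^84 = (Q^42)² = [[497,864],[864,617]]
Q^169 = (Q^84)²·Q = [[793,649],[649,144]]
Q^339 = (Q^169)²·Q = [[123,122],[122,1]]
F_339 mod 984 = Q^339[0][1] = 122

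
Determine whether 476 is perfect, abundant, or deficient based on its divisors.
abundant

Proper divisors of 476: sum = 1 + 2 + 4 + 7 + 14 + 17 + 28 + 34 + 68 + 119 + 238 = 532
Since 532 > 476, 476 is abundant.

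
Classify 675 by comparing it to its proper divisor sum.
deficient

Proper divisors of 675: sum = 1 + 3 + 5 + 9 + 15 + 25 + 27 + 45 + 75 + 135 + 225 = 565
Since 565 < 675, 675 is deficient.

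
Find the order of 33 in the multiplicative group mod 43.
42

43 is prime, so ord(33) divides φ(43) = 42.
Divisors of 42: 1, 2, 3, 6, 7, 14, 21, 42.
Repeated squaring: 33^1 ≡ 33, 33^2 ≡ 14, 33^4 ≡ 24, 33^8 ≡ 17, 33^16 ≡ 31, 33^32 ≡ 15 (mod 43).
Test 33^d mod 43 for each divisor d in increasing order:
33^1 ≡ 33
33^2 ≡ 14
33^3 = 33^2·33^1 ≡ 32
33^6 = 33^4·33^2 ≡ 35
33^7 = 33^4·33^2·33^1 ≡ 37
33^14 = 33^8·33^4·33^2 ≡ 36
33^21 = 33^16·33^4·33^1 ≡ 42
33^42 = 33^32·33^8·33^2 ≡ 1  ← first divisor giving 1
The order is 42.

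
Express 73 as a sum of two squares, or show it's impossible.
3² + 8² (a=3, b=8)

Factorization: 73 = 73
By Fermat: n is sum of two squares iff every prime p ≡ 3 (mod 4) appears to even power.
All primes ≡ 3 (mod 4) appear to even power.
Search a = 0, 1, 2, … for 73 - a² a perfect square: first hit at a = 3: 73 - 9 = 64 = 8².
73 = 3² + 8² = 9 + 64 ✓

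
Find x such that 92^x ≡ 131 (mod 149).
117

Baby-step giant-step with step n = ⌈√149⌉ = 13.
Baby steps 92^j mod 149 (j:value) for j=0..12: 0:1, 1:92, 2:120, 3:14, 4:96, 5:41, 6:47, 7:3, 8:127, 9:62, 10:42, 11:139, 12:123.
Giant-step multiplier: 92^(-13) ≡ 92^(148-13) = 92^135 ≡ 93 (mod 149).
Giant steps γ_i = 131·93^i mod 149: γ_0=131, γ_1=114, γ_2=23, γ_3=53, γ_4=12, γ_5=73, γ_6=84, γ_7=64, γ_8=141, γ_9=1 (in table at j=0).
x = i·n + j = 9·13 + 0 = 117.
Check: 92^117 ≡ 131 (mod 149).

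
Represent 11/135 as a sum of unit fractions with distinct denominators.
1/13 + 1/220 + 1/77220

Greedy algorithm:
11/135: ceiling(135/11) = 13, use 1/13
8/1755: ceiling(1755/8) = 220, use 1/220
1/77220: ceiling(77220/1) = 77220, use 1/77220
Result: 11/135 = 1/13 + 1/220 + 1/77220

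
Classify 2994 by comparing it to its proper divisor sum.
abundant

Proper divisors of 2994: sum = 1 + 2 + 3 + 6 + 499 + 998 + 1497 = 3006
Since 3006 > 2994, 2994 is abundant.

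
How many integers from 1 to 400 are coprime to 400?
160

400 = 2^4 × 5^2
φ(n) = n × ∏(1 - 1/p) for each prime p dividing n
φ(400) = 400 × (1 - 1/2) × (1 - 1/5) = 160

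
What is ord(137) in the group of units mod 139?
69

139 is prime, so ord(137) divides φ(139) = 138.
Divisors of 138: 1, 2, 3, 6, 23, 46, 69, 138.
Repeated squaring: 137^1 ≡ 137, 137^2 ≡ 4, 137^4 ≡ 16, 137^8 ≡ 117, 137^16 ≡ 67, 137^32 ≡ 41, 137^64 ≡ 13, 137^128 ≡ 30 (mod 139).
Test 137^d mod 139 for each divisor d in increasing order:
137^1 ≡ 137
137^2 ≡ 4
137^3 = 137^2·137^1 ≡ 131
137^6 = 137^4·137^2 ≡ 64
137^23 = 137^16·137^4·137^2·137^1 ≡ 42
137^46 = 137^32·137^8·137^4·137^2 ≡ 96
137^69 = 137^64·137^4·137^1 ≡ 1  ← first divisor giving 1
The order is 69.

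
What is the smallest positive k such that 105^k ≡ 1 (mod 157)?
78

157 is prime, so ord(105) divides φ(157) = 156.
Divisors of 156: 1, 2, 3, 4, 6, 12, 13, 26, 39, 52, 78, 156.
Repeated squaring: 105^1 ≡ 105, 105^2 ≡ 35, 105^4 ≡ 126, 105^8 ≡ 19, 105^16 ≡ 47, 105^32 ≡ 11, 105^64 ≡ 121, 105^128 ≡ 40 (mod 157).
Test 105^d mod 157 for each divisor d in increasing order:
105^1 ≡ 105
105^2 ≡ 35
105^3 = 105^2·105^1 ≡ 64
105^4 ≡ 126
105^6 = 105^4·105^2 ≡ 14
105^12 = 105^8·105^4 ≡ 39
105^13 = 105^8·105^4·105^1 ≡ 13
105^26 = 105^16·105^8·105^2 ≡ 12
105^39 = 105^32·105^4·105^2·105^1 ≡ 156
105^52 = 105^32·105^16·105^4 ≡ 144
105^78 = 105^64·105^8·105^4·105^2 ≡ 1  ← first divisor giving 1
The order is 78.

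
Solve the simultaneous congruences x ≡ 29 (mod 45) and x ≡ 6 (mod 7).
209

Using Chinese Remainder Theorem:
M = 45 × 7 = 315
M1 = 7, M2 = 45
y1 = 7^(-1) mod 45 = 13
y2 = 45^(-1) mod 7 = 5
x = (29×7×13 + 6×45×5) mod 315 = 209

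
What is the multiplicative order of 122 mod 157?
78

157 is prime, so ord(122) divides φ(157) = 156.
Divisors of 156: 1, 2, 3, 4, 6, 12, 13, 26, 39, 52, 78, 156.
Repeated squaring: 122^1 ≡ 122, 122^2 ≡ 126, 122^4 ≡ 19, 122^8 ≡ 47, 122^16 ≡ 11, 122^32 ≡ 121, 122^64 ≡ 40, 122^128 ≡ 30 (mod 157).
Test 122^d mod 157 for each divisor d in increasing order:
122^1 ≡ 122
122^2 ≡ 126
122^3 = 122^2·122^1 ≡ 143
122^4 ≡ 19
122^6 = 122^4·122^2 ≡ 39
122^12 = 122^8·122^4 ≡ 108
122^13 = 122^8·122^4·122^1 ≡ 145
122^26 = 122^16·122^8·122^2 ≡ 144
122^39 = 122^32·122^4·122^2·122^1 ≡ 156
122^52 = 122^32·122^16·122^4 ≡ 12
122^78 = 122^64·122^8·122^4·122^2 ≡ 1  ← first divisor giving 1
The order is 78.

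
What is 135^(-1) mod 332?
91

gcd(135, 332) = 1, so the inverse exists.
Extended Euclidean algorithm on (332, 135):
332 = 2 × 135 + 62  ⟹  62 = (1)·332 + (-2)·135
135 = 2 × 62 + 11  ⟹  11 = (-2)·332 + (5)·135
62 = 5 × 11 + 7  ⟹  7 = (11)·332 + (-27)·135
11 = 1 × 7 + 4  ⟹  4 = (-13)·332 + (32)·135
7 = 1 × 4 + 3  ⟹  3 = (24)·332 + (-59)·135
4 = 1 × 3 + 1  ⟹  1 = (-37)·332 + (91)·135
So (91)·135 ≡ 1 (mod 332), i.e. 135^(-1) ≡ 91 (mod 332).
Check: 135 × 91 = 12285 ≡ 1 (mod 332)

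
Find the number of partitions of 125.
3163127352

p(n) counts ways to write n as a sum of positive integers (order ignored).
Euler's pentagonal recurrence: p(k) = p(k-1) + p(k-2) - p(k-5) - p(k-7) + p(k-12) + p(k-15) - ... (offsets j(3j∓1)/2, signs ++--, p(0)=1, p(<0)=0).
DP table for k = 0..124: p(0)=1, p(1)=1, p(2)=2, p(3)=3, p(4)=5, p(5)=7, p(6)=11, p(7)=15, p(8)=22, p(9)=30, p(10)=42, p(11)=56, p(12)=77, p(13)=101, p(14)=135, p(15)=176, p(16)=231, p(17)=297, p(18)=385, p(19)=490, p(20)=627, p(21)=792, p(22)=1002, p(23)=1255, p(24)=1575, p(25)=1958, p(26)=2436, p(27)=3010, p(28)=3718, p(29)=4565, p(30)=5604, p(31)=6842, p(32)=8349, p(33)=10143, p(34)=12310, p(35)=14883, p(36)=17977, p(37)=21637, p(38)=26015, p(39)=31185, p(40)=37338, p(41)=44583, p(42)=53174, p(43)=63261, p(44)=75175, p(45)=89134, p(46)=105558, p(47)=124754, p(48)=147273, p(49)=173525, p(50)=204226, p(51)=239943, p(52)=281589, p(53)=329931, p(54)=386155, p(55)=451276, p(56)=526823, p(57)=614154, p(58)=715220, p(59)=831820, p(60)=966467, p(61)=1121505, p(62)=1300156, p(63)=1505499, p(64)=1741630, p(65)=2012558, p(66)=2323520, p(67)=2679689, p(68)=3087735, p(69)=3554345, p(70)=4087968, p(71)=4697205, p(72)=5392783, p(73)=6185689, p(74)=7089500, p(75)=8118264, p(76)=9289091, p(77)=10619863, p(78)=12132164, p(79)=13848650, p(80)=15796476, p(81)=18004327, p(82)=20506255, p(83)=23338469, p(84)=26543660, p(85)=30167357, p(86)=34262962, p(87)=38887673, p(88)=44108109, p(89)=49995925, p(90)=56634173, p(91)=64112359, p(92)=72533807, p(93)=82010177, p(94)=92669720, p(95)=104651419, p(96)=118114304, p(97)=133230930, p(98)=150198136, p(99)=169229875, p(100)=190569292, p(101)=214481126, p(102)=241265379, p(103)=271248950, p(104)=304801365, p(105)=342325709, p(106)=384276336, p(107)=431149389, p(108)=483502844, p(109)=541946240, p(110)=607163746, p(111)=679903203, p(112)=761002156, p(113)=851376628, p(114)=952050665, p(115)=1064144451, p(116)=1188908248, p(117)=1327710076, p(118)=1482074143, p(119)=1653668665, p(120)=1844349560, p(121)=2056148051, p(122)=2291320912, p(123)=2552338241, p(124)=2841940500.
Final step: p(125) = p(124) + p(123) - p(120) - p(118) + p(113) + p(110) - p(103) - p(99) + p(90) + p(85) - p(74) - p(68) + p(55) + p(48) - p(33) - p(25) + p(8)
= 2841940500 + 2552338241 - 1844349560 - 1482074143 + 851376628 + 607163746 - 271248950 - 169229875 + 56634173 + 30167357 - 7089500 - 3087735 + 451276 + 147273 - 10143 - 1958 + 22
= 3163127352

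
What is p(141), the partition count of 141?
16670689208

p(n) counts ways to write n as a sum of positive integers (order ignored).
Euler's pentagonal recurrence: p(k) = p(k-1) + p(k-2) - p(k-5) - p(k-7) + p(k-12) + p(k-15) - ... (offsets j(3j∓1)/2, signs ++--, p(0)=1, p(<0)=0).
DP table for k = 0..140: p(0)=1, p(1)=1, p(2)=2, p(3)=3, p(4)=5, p(5)=7, p(6)=11, p(7)=15, p(8)=22, p(9)=30, p(10)=42, p(11)=56, p(12)=77, p(13)=101, p(14)=135, p(15)=176, p(16)=231, p(17)=297, p(18)=385, p(19)=490, p(20)=627, p(21)=792, p(22)=1002, p(23)=1255, p(24)=1575, p(25)=1958, p(26)=2436, p(27)=3010, p(28)=3718, p(29)=4565, p(30)=5604, p(31)=6842, p(32)=8349, p(33)=10143, p(34)=12310, p(35)=14883, p(36)=17977, p(37)=21637, p(38)=26015, p(39)=31185, p(40)=37338, p(41)=44583, p(42)=53174, p(43)=63261, p(44)=75175, p(45)=89134, p(46)=105558, p(47)=124754, p(48)=147273, p(49)=173525, p(50)=204226, p(51)=239943, p(52)=281589, p(53)=329931, p(54)=386155, p(55)=451276, p(56)=526823, p(57)=614154, p(58)=715220, p(59)=831820, p(60)=966467, p(61)=1121505, p(62)=1300156, p(63)=1505499, p(64)=1741630, p(65)=2012558, p(66)=2323520, p(67)=2679689, p(68)=3087735, p(69)=3554345, p(70)=4087968, p(71)=4697205, p(72)=5392783, p(73)=6185689, p(74)=7089500, p(75)=8118264, p(76)=9289091, p(77)=10619863, p(78)=12132164, p(79)=13848650, p(80)=15796476, p(81)=18004327, p(82)=20506255, p(83)=23338469, p(84)=26543660, p(85)=30167357, p(86)=34262962, p(87)=38887673, p(88)=44108109, p(89)=49995925, p(90)=56634173, p(91)=64112359, p(92)=72533807, p(93)=82010177, p(94)=92669720, p(95)=104651419, p(96)=118114304, p(97)=133230930, p(98)=150198136, p(99)=169229875, p(100)=190569292, p(101)=214481126, p(102)=241265379, p(103)=271248950, p(104)=304801365, p(105)=342325709, p(106)=384276336, p(107)=431149389, p(108)=483502844, p(109)=541946240, p(110)=607163746, p(111)=679903203, p(112)=761002156, p(113)=851376628, p(114)=952050665, p(115)=1064144451, p(116)=1188908248, p(117)=1327710076, p(118)=1482074143, p(119)=1653668665, p(120)=1844349560, p(121)=2056148051, p(122)=2291320912, p(123)=2552338241, p(124)=2841940500, p(125)=3163127352, p(126)=3519222692, p(127)=3913864295, p(128)=4351078600, p(129)=4835271870, p(130)=5371315400, p(131)=5964539504, p(132)=6620830889, p(133)=7346629512, p(134)=8149040695, p(135)=9035836076, p(136)=10015581680, p(137)=11097645016, p(138)=12292341831, p(139)=13610949895, p(140)=15065878135.
Final step: p(141) = p(140) + p(139) - p(136) - p(134) + p(129) + p(126) - p(119) - p(115) + p(106) + p(101) - p(90) - p(84) + p(71) + p(64) - p(49) - p(41) + p(24) + p(15)
= 15065878135 + 13610949895 - 10015581680 - 8149040695 + 4835271870 + 3519222692 - 1653668665 - 1064144451 + 384276336 + 214481126 - 56634173 - 26543660 + 4697205 + 1741630 - 173525 - 44583 + 1575 + 176
= 16670689208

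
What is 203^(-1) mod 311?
239

gcd(203, 311) = 1, so the inverse exists.
Extended Euclidean algorithm on (311, 203):
311 = 1 × 203 + 108  ⟹  108 = (1)·311 + (-1)·203
203 = 1 × 108 + 95  ⟹  95 = (-1)·311 + (2)·203
108 = 1 × 95 + 13  ⟹  13 = (2)·311 + (-3)·203
95 = 7 × 13 + 4  ⟹  4 = (-15)·311 + (23)·203
13 = 3 × 4 + 1  ⟹  1 = (47)·311 + (-72)·203
So (-72)·203 ≡ 1 (mod 311), i.e. 203^(-1) ≡ -72 ≡ 239 (mod 311).
Check: 203 × 239 = 48517 ≡ 1 (mod 311)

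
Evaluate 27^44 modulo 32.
17

Repeated squaring. Binary of 44 = 101100.
27^1 ≡ 27 (mod 32); 27^2 ≡ 25 (mod 32); 27^4 ≡ 17 (mod 32); 27^8 ≡ 1 (mod 32); 27^16 ≡ 1 (mod 32); 27^32 ≡ 1 (mod 32)
27^44 = 27^4 × 27^8 × 27^32 ≡ 17 (mod 32)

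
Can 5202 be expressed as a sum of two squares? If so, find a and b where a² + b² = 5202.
21² + 69² (a=21, b=69)

Factorization: 5202 = 2 × 3^2 × 17^2
By Fermat: n is sum of two squares iff every prime p ≡ 3 (mod 4) appears to even power.
All primes ≡ 3 (mod 4) appear to even power.
Search a = 0, 1, 2, … for 5202 - a² a perfect square: first hit at a = 21: 5202 - 441 = 4761 = 69².
5202 = 21² + 69² = 441 + 4761 ✓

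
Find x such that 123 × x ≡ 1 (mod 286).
193

gcd(123, 286) = 1, so the inverse exists.
Extended Euclidean algorithm on (286, 123):
286 = 2 × 123 + 40  ⟹  40 = (1)·286 + (-2)·123
123 = 3 × 40 + 3  ⟹  3 = (-3)·286 + (7)·123
40 = 13 × 3 + 1  ⟹  1 = (40)·286 + (-93)·123
So (-93)·123 ≡ 1 (mod 286), i.e. 123^(-1) ≡ -93 ≡ 193 (mod 286).
Check: 123 × 193 = 23739 ≡ 1 (mod 286)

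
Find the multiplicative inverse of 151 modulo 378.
373

gcd(151, 378) = 1, so the inverse exists.
Extended Euclidean algorithm on (378, 151):
378 = 2 × 151 + 76  ⟹  76 = (1)·378 + (-2)·151
151 = 1 × 76 + 75  ⟹  75 = (-1)·378 + (3)·151
76 = 1 × 75 + 1  ⟹  1 = (2)·378 + (-5)·151
So (-5)·151 ≡ 1 (mod 378), i.e. 151^(-1) ≡ -5 ≡ 373 (mod 378).
Check: 151 × 373 = 56323 ≡ 1 (mod 378)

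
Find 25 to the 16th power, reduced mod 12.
1

Repeated squaring. Binary of 16 = 10000.
25^1 ≡ 1 (mod 12); 25^2 ≡ 1 (mod 12); 25^4 ≡ 1 (mod 12); 25^8 ≡ 1 (mod 12); 25^16 ≡ 1 (mod 12)
25^16 = 25^16 ≡ 1 (mod 12)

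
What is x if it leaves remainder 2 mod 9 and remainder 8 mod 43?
137

Using Chinese Remainder Theorem:
M = 9 × 43 = 387
M1 = 43, M2 = 9
y1 = 43^(-1) mod 9 = 4
y2 = 9^(-1) mod 43 = 24
x = (2×43×4 + 8×9×24) mod 387 = 137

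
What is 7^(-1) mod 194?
111

gcd(7, 194) = 1, so the inverse exists.
Extended Euclidean algorithm on (194, 7):
194 = 27 × 7 + 5  ⟹  5 = (1)·194 + (-27)·7
7 = 1 × 5 + 2  ⟹  2 = (-1)·194 + (28)·7
5 = 2 × 2 + 1  ⟹  1 = (3)·194 + (-83)·7
So (-83)·7 ≡ 1 (mod 194), i.e. 7^(-1) ≡ -83 ≡ 111 (mod 194).
Check: 7 × 111 = 777 ≡ 1 (mod 194)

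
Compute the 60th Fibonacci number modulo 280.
200

Matrix identity: Q^n = [[F_(n+1), F_n], [F_n, F_(n-1)]] with Q = [[1,1],[1,0]].
n = 60 = 111100₂. Square-and-multiply, entries mod 280:
Q^1 = [[1,1],[1,0]]
Q^3 = (Q^1)²·Q = [[3,2],[2,1]]
Q^7 = (Q^3)²·Q = [[21,13],[13,8]]
Q^15 = (Q^7)²·Q = [[147,50],[50,97]]
Q^30 = (Q^15)² = [[29,160],[160,149]]
Q^60 = (Q^30)² = [[121,200],[200,201]]
F_60 mod 280 = Q^60[0][1] = 200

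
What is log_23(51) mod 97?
27

Baby-step giant-step with step n = ⌈√97⌉ = 10.
Baby steps 23^j mod 97 (j:value) for j=0..9: 0:1, 1:23, 2:44, 3:42, 4:93, 5:5, 6:18, 7:26, 8:16, 9:77.
Giant-step multiplier: 23^(-10) ≡ 23^(96-10) = 23^86 ≡ 66 (mod 97).
Giant steps γ_i = 51·66^i mod 97: γ_0=51, γ_1=68, γ_2=26 (in table at j=7).
x = i·n + j = 2·10 + 7 = 27.
Check: 23^27 ≡ 51 (mod 97).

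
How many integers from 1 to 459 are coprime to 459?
288

459 = 3^3 × 17
φ(n) = n × ∏(1 - 1/p) for each prime p dividing n
φ(459) = 459 × (1 - 1/3) × (1 - 1/17) = 288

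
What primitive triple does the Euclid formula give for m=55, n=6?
(2989, 660, 3061)

Euclid's formula: a = m² - n², b = 2mn, c = m² + n²
m = 55, n = 6
a = 55² - 6² = 3025 - 36 = 2989
b = 2 × 55 × 6 = 660
c = 55² + 6² = 3025 + 36 = 3061
Verification: 2989² + 660² = 8934121 + 435600 = 9369721 = 3061² ✓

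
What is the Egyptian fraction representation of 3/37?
1/13 + 1/241 + 1/115921

Greedy algorithm:
3/37: ceiling(37/3) = 13, use 1/13
2/481: ceiling(481/2) = 241, use 1/241
1/115921: ceiling(115921/1) = 115921, use 1/115921
Result: 3/37 = 1/13 + 1/241 + 1/115921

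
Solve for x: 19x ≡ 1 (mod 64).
27

gcd(19, 64) = 1, so the inverse exists.
Extended Euclidean algorithm on (64, 19):
64 = 3 × 19 + 7  ⟹  7 = (1)·64 + (-3)·19
19 = 2 × 7 + 5  ⟹  5 = (-2)·64 + (7)·19
7 = 1 × 5 + 2  ⟹  2 = (3)·64 + (-10)·19
5 = 2 × 2 + 1  ⟹  1 = (-8)·64 + (27)·19
So (27)·19 ≡ 1 (mod 64), i.e. 19^(-1) ≡ 27 (mod 64).
Check: 19 × 27 = 513 ≡ 1 (mod 64)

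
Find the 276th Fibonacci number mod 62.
8

Matrix identity: Q^n = [[F_(n+1), F_n], [F_n, F_(n-1)]] with Q = [[1,1],[1,0]].
n = 276 = 100010100₂. Square-and-multiply, entries mod 62:
Q^1 = [[1,1],[1,0]]
Q^2 = (Q^1)² = [[2,1],[1,1]]
Q^4 = (Q^2)² = [[5,3],[3,2]]
Q^8 = (Q^4)² = [[34,21],[21,13]]
Q^17 = (Q^8)²·Q = [[42,47],[47,57]]
Q^34 = (Q^17)² = [[5,3],[3,2]]
Q^69 = (Q^34)²·Q = [[55,34],[34,21]]
Q^138 = (Q^69)² = [[27,42],[42,47]]
Q^276 = (Q^138)² = [[13,8],[8,5]]
F_276 mod 62 = Q^276[0][1] = 8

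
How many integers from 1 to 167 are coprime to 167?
166

167 = 167
φ(n) = n × ∏(1 - 1/p) for each prime p dividing n
φ(167) = 167 × (1 - 1/167) = 166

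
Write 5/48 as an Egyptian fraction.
1/10 + 1/240

Greedy algorithm:
5/48: ceiling(48/5) = 10, use 1/10
1/240: ceiling(240/1) = 240, use 1/240
Result: 5/48 = 1/10 + 1/240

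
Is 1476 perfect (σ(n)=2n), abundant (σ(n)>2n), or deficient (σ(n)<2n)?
abundant

Proper divisors of 1476: sum = 1 + 2 + 3 + 4 + 6 + 9 + 12 + 18 + ... + 246 + 369 + 492 + 738 (17 divisors) = 2346
Since 2346 > 1476, 1476 is abundant.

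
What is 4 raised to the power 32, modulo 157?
14

Repeated squaring. Binary of 32 = 100000.
4^1 ≡ 4 (mod 157); 4^2 ≡ 16 (mod 157); 4^4 ≡ 99 (mod 157); 4^8 ≡ 67 (mod 157); 4^16 ≡ 93 (mod 157); 4^32 ≡ 14 (mod 157)
4^32 = 4^32 ≡ 14 (mod 157)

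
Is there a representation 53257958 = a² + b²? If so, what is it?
Not possible

Factorization: 53257958 = 2 × 13 × 127^3
By Fermat: n is sum of two squares iff every prime p ≡ 3 (mod 4) appears to even power.
Prime(s) ≡ 3 (mod 4) with odd exponent: [(127, 3)]
Therefore 53257958 cannot be expressed as a² + b².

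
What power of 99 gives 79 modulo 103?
6

Baby-step giant-step with step n = ⌈√103⌉ = 11.
Baby steps 99^j mod 103 (j:value) for j=0..10: 0:1, 1:99, 2:16, 3:39, 4:50, 5:6, 6:79, 7:96, 8:28, 9:94, 10:36.
h = 79 is already in the table at j=6, so x = 6.
Check: 99^6 ≡ 79 (mod 103).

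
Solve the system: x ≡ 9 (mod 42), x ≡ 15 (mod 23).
429

Using Chinese Remainder Theorem:
M = 42 × 23 = 966
M1 = 23, M2 = 42
y1 = 23^(-1) mod 42 = 11
y2 = 42^(-1) mod 23 = 17
x = (9×23×11 + 15×42×17) mod 966 = 429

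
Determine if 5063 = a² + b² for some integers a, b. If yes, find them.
Not possible

Factorization: 5063 = 61 × 83
By Fermat: n is sum of two squares iff every prime p ≡ 3 (mod 4) appears to even power.
Prime(s) ≡ 3 (mod 4) with odd exponent: [(83, 1)]
Therefore 5063 cannot be expressed as a² + b².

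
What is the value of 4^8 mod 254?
4

Repeated squaring. Binary of 8 = 1000.
4^1 ≡ 4 (mod 254); 4^2 ≡ 16 (mod 254); 4^4 ≡ 2 (mod 254); 4^8 ≡ 4 (mod 254)
4^8 = 4^8 ≡ 4 (mod 254)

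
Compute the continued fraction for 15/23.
[0; 1, 1, 1, 7]

Euclidean algorithm steps:
15 = 0 × 23 + 15
23 = 1 × 15 + 8
15 = 1 × 8 + 7
8 = 1 × 7 + 1
7 = 7 × 1 + 0
Continued fraction: [0; 1, 1, 1, 7]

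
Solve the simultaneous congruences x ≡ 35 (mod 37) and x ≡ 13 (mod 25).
738

Using Chinese Remainder Theorem:
M = 37 × 25 = 925
M1 = 25, M2 = 37
y1 = 25^(-1) mod 37 = 3
y2 = 37^(-1) mod 25 = 23
x = (35×25×3 + 13×37×23) mod 925 = 738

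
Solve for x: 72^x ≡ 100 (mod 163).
110

Baby-step giant-step with step n = ⌈√163⌉ = 13.
Baby steps 72^j mod 163 (j:value) for j=0..12: 0:1, 1:72, 2:131, 3:141, 4:46, 5:52, 6:158, 7:129, 8:160, 9:110, 10:96, 11:66, 12:25.
Giant-step multiplier: 72^(-13) ≡ 72^(162-13) = 72^149 ≡ 70 (mod 163).
Giant steps γ_i = 100·70^i mod 163: γ_0=100, γ_1=154, γ_2=22, γ_3=73, γ_4=57, γ_5=78, γ_6=81, γ_7=128, γ_8=158 (in table at j=6).
x = i·n + j = 8·13 + 6 = 110.
Check: 72^110 ≡ 100 (mod 163).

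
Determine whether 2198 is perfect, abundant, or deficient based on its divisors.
deficient

Proper divisors of 2198: sum = 1 + 2 + 7 + 14 + 157 + 314 + 1099 = 1594
Since 1594 < 2198, 2198 is deficient.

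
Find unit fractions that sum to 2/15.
1/8 + 1/120

Greedy algorithm:
2/15: ceiling(15/2) = 8, use 1/8
1/120: ceiling(120/1) = 120, use 1/120
Result: 2/15 = 1/8 + 1/120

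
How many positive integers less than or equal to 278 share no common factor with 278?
138

278 = 2 × 139
φ(n) = n × ∏(1 - 1/p) for each prime p dividing n
φ(278) = 278 × (1 - 1/2) × (1 - 1/139) = 138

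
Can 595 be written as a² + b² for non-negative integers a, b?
Not possible

Factorization: 595 = 5 × 7 × 17
By Fermat: n is sum of two squares iff every prime p ≡ 3 (mod 4) appears to even power.
Prime(s) ≡ 3 (mod 4) with odd exponent: [(7, 1)]
Therefore 595 cannot be expressed as a² + b².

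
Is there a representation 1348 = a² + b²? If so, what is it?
18² + 32² (a=18, b=32)

Factorization: 1348 = 2^2 × 337
By Fermat: n is sum of two squares iff every prime p ≡ 3 (mod 4) appears to even power.
All primes ≡ 3 (mod 4) appear to even power.
Search a = 0, 1, 2, … for 1348 - a² a perfect square: first hit at a = 18: 1348 - 324 = 1024 = 32².
1348 = 18² + 32² = 324 + 1024 ✓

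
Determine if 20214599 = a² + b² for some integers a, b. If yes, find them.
Not possible

Factorization: 20214599 = 41 × 79^3
By Fermat: n is sum of two squares iff every prime p ≡ 3 (mod 4) appears to even power.
Prime(s) ≡ 3 (mod 4) with odd exponent: [(79, 3)]
Therefore 20214599 cannot be expressed as a² + b².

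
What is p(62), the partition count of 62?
1300156

p(n) counts ways to write n as a sum of positive integers (order ignored).
Euler's pentagonal recurrence: p(k) = p(k-1) + p(k-2) - p(k-5) - p(k-7) + p(k-12) + p(k-15) - ... (offsets j(3j∓1)/2, signs ++--, p(0)=1, p(<0)=0).
DP table for k = 0..61: p(0)=1, p(1)=1, p(2)=2, p(3)=3, p(4)=5, p(5)=7, p(6)=11, p(7)=15, p(8)=22, p(9)=30, p(10)=42, p(11)=56, p(12)=77, p(13)=101, p(14)=135, p(15)=176, p(16)=231, p(17)=297, p(18)=385, p(19)=490, p(20)=627, p(21)=792, p(22)=1002, p(23)=1255, p(24)=1575, p(25)=1958, p(26)=2436, p(27)=3010, p(28)=3718, p(29)=4565, p(30)=5604, p(31)=6842, p(32)=8349, p(33)=10143, p(34)=12310, p(35)=14883, p(36)=17977, p(37)=21637, p(38)=26015, p(39)=31185, p(40)=37338, p(41)=44583, p(42)=53174, p(43)=63261, p(44)=75175, p(45)=89134, p(46)=105558, p(47)=124754, p(48)=147273, p(49)=173525, p(50)=204226, p(51)=239943, p(52)=281589, p(53)=329931, p(54)=386155, p(55)=451276, p(56)=526823, p(57)=614154, p(58)=715220, p(59)=831820, p(60)=966467, p(61)=1121505.
Final step: p(62) = p(61) + p(60) - p(57) - p(55) + p(50) + p(47) - p(40) - p(36) + p(27) + p(22) - p(11) - p(5)
= 1121505 + 966467 - 614154 - 451276 + 204226 + 124754 - 37338 - 17977 + 3010 + 1002 - 56 - 7
= 1300156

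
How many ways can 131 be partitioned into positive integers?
5964539504

p(n) counts ways to write n as a sum of positive integers (order ignored).
Euler's pentagonal recurrence: p(k) = p(k-1) + p(k-2) - p(k-5) - p(k-7) + p(k-12) + p(k-15) - ... (offsets j(3j∓1)/2, signs ++--, p(0)=1, p(<0)=0).
DP table for k = 0..130: p(0)=1, p(1)=1, p(2)=2, p(3)=3, p(4)=5, p(5)=7, p(6)=11, p(7)=15, p(8)=22, p(9)=30, p(10)=42, p(11)=56, p(12)=77, p(13)=101, p(14)=135, p(15)=176, p(16)=231, p(17)=297, p(18)=385, p(19)=490, p(20)=627, p(21)=792, p(22)=1002, p(23)=1255, p(24)=1575, p(25)=1958, p(26)=2436, p(27)=3010, p(28)=3718, p(29)=4565, p(30)=5604, p(31)=6842, p(32)=8349, p(33)=10143, p(34)=12310, p(35)=14883, p(36)=17977, p(37)=21637, p(38)=26015, p(39)=31185, p(40)=37338, p(41)=44583, p(42)=53174, p(43)=63261, p(44)=75175, p(45)=89134, p(46)=105558, p(47)=124754, p(48)=147273, p(49)=173525, p(50)=204226, p(51)=239943, p(52)=281589, p(53)=329931, p(54)=386155, p(55)=451276, p(56)=526823, p(57)=614154, p(58)=715220, p(59)=831820, p(60)=966467, p(61)=1121505, p(62)=1300156, p(63)=1505499, p(64)=1741630, p(65)=2012558, p(66)=2323520, p(67)=2679689, p(68)=3087735, p(69)=3554345, p(70)=4087968, p(71)=4697205, p(72)=5392783, p(73)=6185689, p(74)=7089500, p(75)=8118264, p(76)=9289091, p(77)=10619863, p(78)=12132164, p(79)=13848650, p(80)=15796476, p(81)=18004327, p(82)=20506255, p(83)=23338469, p(84)=26543660, p(85)=30167357, p(86)=34262962, p(87)=38887673, p(88)=44108109, p(89)=49995925, p(90)=56634173, p(91)=64112359, p(92)=72533807, p(93)=82010177, p(94)=92669720, p(95)=104651419, p(96)=118114304, p(97)=133230930, p(98)=150198136, p(99)=169229875, p(100)=190569292, p(101)=214481126, p(102)=241265379, p(103)=271248950, p(104)=304801365, p(105)=342325709, p(106)=384276336, p(107)=431149389, p(108)=483502844, p(109)=541946240, p(110)=607163746, p(111)=679903203, p(112)=761002156, p(113)=851376628, p(114)=952050665, p(115)=1064144451, p(116)=1188908248, p(117)=1327710076, p(118)=1482074143, p(119)=1653668665, p(120)=1844349560, p(121)=2056148051, p(122)=2291320912, p(123)=2552338241, p(124)=2841940500, p(125)=3163127352, p(126)=3519222692, p(127)=3913864295, p(128)=4351078600, p(129)=4835271870, p(130)=5371315400.
Final step: p(131) = p(130) + p(129) - p(126) - p(124) + p(119) + p(116) - p(109) - p(105) + p(96) + p(91) - p(80) - p(74) + p(61) + p(54) - p(39) - p(31) + p(14) + p(5)
= 5371315400 + 4835271870 - 3519222692 - 2841940500 + 1653668665 + 1188908248 - 541946240 - 342325709 + 118114304 + 64112359 - 15796476 - 7089500 + 1121505 + 386155 - 31185 - 6842 + 135 + 7
= 5964539504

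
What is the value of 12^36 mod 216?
0

Repeated squaring. Binary of 36 = 100100.
12^1 ≡ 12 (mod 216); 12^2 ≡ 144 (mod 216); 12^4 ≡ 0 (mod 216); 12^8 ≡ 0 (mod 216); 12^16 ≡ 0 (mod 216); 12^32 ≡ 0 (mod 216)
12^36 = 12^4 × 12^32 ≡ 0 (mod 216)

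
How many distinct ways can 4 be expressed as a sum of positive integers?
5

p(n) counts ways to write n as a sum of positive integers (order ignored).
Examples: 4; 3 + 1; 2 + 2; 2 + 1 + 1; 1 + 1 + 1 + 1
p(4) = 5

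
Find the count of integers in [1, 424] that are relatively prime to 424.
208

424 = 2^3 × 53
φ(n) = n × ∏(1 - 1/p) for each prime p dividing n
φ(424) = 424 × (1 - 1/2) × (1 - 1/53) = 208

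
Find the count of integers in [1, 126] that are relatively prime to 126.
36

126 = 2 × 3^2 × 7
φ(n) = n × ∏(1 - 1/p) for each prime p dividing n
φ(126) = 126 × (1 - 1/2) × (1 - 1/3) × (1 - 1/7) = 36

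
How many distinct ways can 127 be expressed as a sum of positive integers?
3913864295

p(n) counts ways to write n as a sum of positive integers (order ignored).
Euler's pentagonal recurrence: p(k) = p(k-1) + p(k-2) - p(k-5) - p(k-7) + p(k-12) + p(k-15) - ... (offsets j(3j∓1)/2, signs ++--, p(0)=1, p(<0)=0).
DP table for k = 0..126: p(0)=1, p(1)=1, p(2)=2, p(3)=3, p(4)=5, p(5)=7, p(6)=11, p(7)=15, p(8)=22, p(9)=30, p(10)=42, p(11)=56, p(12)=77, p(13)=101, p(14)=135, p(15)=176, p(16)=231, p(17)=297, p(18)=385, p(19)=490, p(20)=627, p(21)=792, p(22)=1002, p(23)=1255, p(24)=1575, p(25)=1958, p(26)=2436, p(27)=3010, p(28)=3718, p(29)=4565, p(30)=5604, p(31)=6842, p(32)=8349, p(33)=10143, p(34)=12310, p(35)=14883, p(36)=17977, p(37)=21637, p(38)=26015, p(39)=31185, p(40)=37338, p(41)=44583, p(42)=53174, p(43)=63261, p(44)=75175, p(45)=89134, p(46)=105558, p(47)=124754, p(48)=147273, p(49)=173525, p(50)=204226, p(51)=239943, p(52)=281589, p(53)=329931, p(54)=386155, p(55)=451276, p(56)=526823, p(57)=614154, p(58)=715220, p(59)=831820, p(60)=966467, p(61)=1121505, p(62)=1300156, p(63)=1505499, p(64)=1741630, p(65)=2012558, p(66)=2323520, p(67)=2679689, p(68)=3087735, p(69)=3554345, p(70)=4087968, p(71)=4697205, p(72)=5392783, p(73)=6185689, p(74)=7089500, p(75)=8118264, p(76)=9289091, p(77)=10619863, p(78)=12132164, p(79)=13848650, p(80)=15796476, p(81)=18004327, p(82)=20506255, p(83)=23338469, p(84)=26543660, p(85)=30167357, p(86)=34262962, p(87)=38887673, p(88)=44108109, p(89)=49995925, p(90)=56634173, p(91)=64112359, p(92)=72533807, p(93)=82010177, p(94)=92669720, p(95)=104651419, p(96)=118114304, p(97)=133230930, p(98)=150198136, p(99)=169229875, p(100)=190569292, p(101)=214481126, p(102)=241265379, p(103)=271248950, p(104)=304801365, p(105)=342325709, p(106)=384276336, p(107)=431149389, p(108)=483502844, p(109)=541946240, p(110)=607163746, p(111)=679903203, p(112)=761002156, p(113)=851376628, p(114)=952050665, p(115)=1064144451, p(116)=1188908248, p(117)=1327710076, p(118)=1482074143, p(119)=1653668665, p(120)=1844349560, p(121)=2056148051, p(122)=2291320912, p(123)=2552338241, p(124)=2841940500, p(125)=3163127352, p(126)=3519222692.
Final step: p(127) = p(126) + p(125) - p(122) - p(120) + p(115) + p(112) - p(105) - p(101) + p(92) + p(87) - p(76) - p(70) + p(57) + p(50) - p(35) - p(27) + p(10) + p(1)
= 3519222692 + 3163127352 - 2291320912 - 1844349560 + 1064144451 + 761002156 - 342325709 - 214481126 + 72533807 + 38887673 - 9289091 - 4087968 + 614154 + 204226 - 14883 - 3010 + 42 + 1
= 3913864295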